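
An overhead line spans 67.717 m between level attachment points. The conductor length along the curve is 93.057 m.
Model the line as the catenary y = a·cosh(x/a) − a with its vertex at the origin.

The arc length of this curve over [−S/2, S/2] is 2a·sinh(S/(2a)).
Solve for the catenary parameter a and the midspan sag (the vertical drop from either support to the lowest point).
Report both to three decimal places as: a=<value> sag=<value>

seed: a₀ = √(S³/(24(L−S))) = √(67.717³/(24·25.340)) = 22.596316
iter 1: u=1.498408  f(a)=+3.002e+00  f'(a)=-2.789e+00  a ← 22.596316 − (+3.002e+00/-2.789e+00) = 23.672736
iter 2: u=1.430274  f(a)=+2.278e-01  f'(a)=-2.380e+00  a ← 23.672736 − (+2.278e-01/-2.380e+00) = 23.768459
iter 3: u=1.424514  f(a)=+1.550e-03  f'(a)=-2.348e+00  a ← 23.768459 − (+1.550e-03/-2.348e+00) = 23.769119
iter 4: u=1.424474  f(a)=+7.290e-08  f'(a)=-2.347e+00  a ← 23.769119 − (+7.290e-08/-2.347e+00) = 23.769119
iter 5: u=1.424474  f(a)=+1.421e-14  f'(a)=-2.347e+00  a ← 23.769119 − (+1.421e-14/-2.347e+00) = 23.769119
converged: |Δa| < 1e-12 after 5 iterations
sag = a·(cosh(S/(2a)) − 1) = 23.769119·(cosh(1.424474) − 1) = 28.479061
T_max/T_min = cosh(S/(2a)) = 2.198154

a=23.769 sag=28.479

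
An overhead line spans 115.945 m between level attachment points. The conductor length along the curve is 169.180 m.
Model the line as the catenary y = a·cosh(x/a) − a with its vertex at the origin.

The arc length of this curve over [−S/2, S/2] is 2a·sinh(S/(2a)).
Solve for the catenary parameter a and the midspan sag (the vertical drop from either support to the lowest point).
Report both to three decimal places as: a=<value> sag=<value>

a=37.117 sag=55.258

seed: a₀ = √(S³/(24(L−S))) = √(115.945³/(24·53.235)) = 34.928006
iter 1: u=1.659771  f(a)=+7.833e+00  f'(a)=-3.975e+00  a ← 34.928006 − (+7.833e+00/-3.975e+00) = 36.898458
iter 2: u=1.571136  f(a)=+7.117e-01  f'(a)=-3.283e+00  a ← 36.898458 − (+7.117e-01/-3.283e+00) = 37.115260
iter 3: u=1.561959  f(a)=+7.173e-03  f'(a)=-3.217e+00  a ← 37.115260 − (+7.173e-03/-3.217e+00) = 37.117490
iter 4: u=1.561865  f(a)=+7.448e-07  f'(a)=-3.216e+00  a ← 37.117490 − (+7.448e-07/-3.216e+00) = 37.117490
iter 5: u=1.561865  f(a)=-5.684e-14  f'(a)=-3.216e+00  a ← 37.117490 − (-5.684e-14/-3.216e+00) = 37.117490
converged: |Δa| < 1e-12 after 5 iterations
sag = a·(cosh(S/(2a)) − 1) = 37.117490·(cosh(1.561865) − 1) = 55.257702
T_max/T_min = cosh(S/(2a)) = 2.488724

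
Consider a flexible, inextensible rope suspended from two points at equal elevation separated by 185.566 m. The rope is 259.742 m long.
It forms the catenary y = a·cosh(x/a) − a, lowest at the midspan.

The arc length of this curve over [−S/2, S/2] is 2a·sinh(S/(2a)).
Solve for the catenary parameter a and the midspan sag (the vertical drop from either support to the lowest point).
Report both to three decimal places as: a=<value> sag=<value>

seed: a₀ = √(S³/(24(L−S))) = √(185.566³/(24·74.176)) = 59.911512
iter 1: u=1.548667  f(a)=+9.420e+00  f'(a)=-3.123e+00  a ← 59.911512 − (+9.420e+00/-3.123e+00) = 62.927695
iter 2: u=1.474438  f(a)=+7.581e-01  f'(a)=-2.639e+00  a ← 62.927695 − (+7.581e-01/-2.639e+00) = 63.214968
iter 3: u=1.467738  f(a)=+5.860e-03  f'(a)=-2.598e+00  a ← 63.214968 − (+5.860e-03/-2.598e+00) = 63.217223
iter 4: u=1.467685  f(a)=+3.561e-07  f'(a)=-2.598e+00  a ← 63.217223 − (+3.561e-07/-2.598e+00) = 63.217223
iter 5: u=1.467685  f(a)=+0.000e+00  f'(a)=-2.598e+00  a ← 63.217223 − (+0.000e+00/-2.598e+00) = 63.217223
converged: |Δa| < 1e-12 after 5 iterations
sag = a·(cosh(S/(2a)) − 1) = 63.217223·(cosh(1.467685) − 1) = 81.222709
T_max/T_min = cosh(S/(2a)) = 2.284819

a=63.217 sag=81.223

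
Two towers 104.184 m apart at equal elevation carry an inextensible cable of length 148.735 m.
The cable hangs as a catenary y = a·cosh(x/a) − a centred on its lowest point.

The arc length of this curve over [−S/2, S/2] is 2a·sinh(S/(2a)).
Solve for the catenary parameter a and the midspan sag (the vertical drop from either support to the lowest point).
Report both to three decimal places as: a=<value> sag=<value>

seed: a₀ = √(S³/(24(L−S))) = √(104.184³/(24·44.551)) = 32.521247
iter 1: u=1.601784  f(a)=+6.077e+00  f'(a)=-3.510e+00  a ← 32.521247 − (+6.077e+00/-3.510e+00) = 34.252458
iter 2: u=1.520825  f(a)=+5.190e-01  f'(a)=-2.934e+00  a ← 34.252458 − (+5.190e-01/-2.934e+00) = 34.429337
iter 3: u=1.513012  f(a)=+4.566e-03  f'(a)=-2.883e+00  a ← 34.429337 − (+4.566e-03/-2.883e+00) = 34.430921
iter 4: u=1.512942  f(a)=+3.603e-07  f'(a)=-2.882e+00  a ← 34.430921 − (+3.603e-07/-2.882e+00) = 34.430921
iter 5: u=1.512942  f(a)=-5.684e-14  f'(a)=-2.882e+00  a ← 34.430921 − (-5.684e-14/-2.882e+00) = 34.430921
converged: |Δa| < 1e-12 after 5 iterations
sag = a·(cosh(S/(2a)) − 1) = 34.430921·(cosh(1.512942) − 1) = 47.520366
T_max/T_min = cosh(S/(2a)) = 2.380165

a=34.431 sag=47.520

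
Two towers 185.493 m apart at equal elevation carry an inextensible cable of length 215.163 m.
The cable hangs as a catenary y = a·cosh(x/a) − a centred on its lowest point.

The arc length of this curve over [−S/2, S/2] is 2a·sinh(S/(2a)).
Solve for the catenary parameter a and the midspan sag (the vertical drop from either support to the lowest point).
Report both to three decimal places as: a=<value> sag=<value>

seed: a₀ = √(S³/(24(L−S))) = √(185.493³/(24·29.670)) = 94.673164
iter 1: u=0.979649  f(a)=+1.457e+00  f'(a)=-6.890e-01  a ← 94.673164 − (+1.457e+00/-6.890e-01) = 96.787270
iter 2: u=0.958251  f(a)=+5.022e-02  f'(a)=-6.423e-01  a ← 96.787270 − (+5.022e-02/-6.423e-01) = 96.865466
iter 3: u=0.957477  f(a)=+6.442e-05  f'(a)=-6.406e-01  a ← 96.865466 − (+6.442e-05/-6.406e-01) = 96.865566
iter 4: u=0.957476  f(a)=+1.063e-10  f'(a)=-6.406e-01  a ← 96.865566 − (+1.063e-10/-6.406e-01) = 96.865566
iter 5: u=0.957476  f(a)=-2.842e-14  f'(a)=-6.406e-01  a ← 96.865566 − (-2.842e-14/-6.406e-01) = 96.865566
converged: |Δa| < 1e-12 after 5 iterations
sag = a·(cosh(S/(2a)) − 1) = 96.865566·(cosh(0.957476) − 1) = 47.898784
T_max/T_min = cosh(S/(2a)) = 1.494487

a=96.866 sag=47.899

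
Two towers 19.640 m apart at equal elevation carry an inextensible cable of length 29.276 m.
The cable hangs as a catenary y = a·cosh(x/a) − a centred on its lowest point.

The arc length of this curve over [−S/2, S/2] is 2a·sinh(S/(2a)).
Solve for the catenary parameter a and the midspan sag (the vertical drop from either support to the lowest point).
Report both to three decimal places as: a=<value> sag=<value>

a=6.105 sag=9.755

seed: a₀ = √(S³/(24(L−S))) = √(19.640³/(24·9.636)) = 5.723454
iter 1: u=1.715747  f(a)=+1.522e+00  f'(a)=-4.469e+00  a ← 5.723454 − (+1.522e+00/-4.469e+00) = 6.064037
iter 2: u=1.619383  f(a)=+1.464e-01  f'(a)=-3.647e+00  a ← 6.064037 − (+1.464e-01/-3.647e+00) = 6.104192
iter 3: u=1.608730  f(a)=+1.674e-03  f'(a)=-3.564e+00  a ← 6.104192 − (+1.674e-03/-3.564e+00) = 6.104662
iter 4: u=1.608607  f(a)=+2.243e-07  f'(a)=-3.563e+00  a ← 6.104662 − (+2.243e-07/-3.563e+00) = 6.104662
iter 5: u=1.608607  f(a)=+7.105e-15  f'(a)=-3.563e+00  a ← 6.104662 − (+7.105e-15/-3.563e+00) = 6.104662
converged: |Δa| < 1e-12 after 5 iterations
sag = a·(cosh(S/(2a)) − 1) = 6.104662·(cosh(1.608607) − 1) = 9.755286
T_max/T_min = cosh(S/(2a)) = 2.598006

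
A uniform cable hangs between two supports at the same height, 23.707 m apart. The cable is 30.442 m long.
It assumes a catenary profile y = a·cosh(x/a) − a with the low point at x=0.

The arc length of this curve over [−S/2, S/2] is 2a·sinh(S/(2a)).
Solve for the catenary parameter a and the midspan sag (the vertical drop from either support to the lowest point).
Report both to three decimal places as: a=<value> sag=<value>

a=9.443 sag=8.469

seed: a₀ = √(S³/(24(L−S))) = √(23.707³/(24·6.735)) = 9.079051
iter 1: u=1.305588  f(a)=+5.979e-01  f'(a)=-1.752e+00  a ← 9.079051 − (+5.979e-01/-1.752e+00) = 9.420218
iter 2: u=1.258304  f(a)=+3.535e-02  f'(a)=-1.551e+00  a ← 9.420218 − (+3.535e-02/-1.551e+00) = 9.443014
iter 3: u=1.255267  f(a)=+1.408e-04  f'(a)=-1.538e+00  a ← 9.443014 − (+1.408e-04/-1.538e+00) = 9.443106
iter 4: u=1.255254  f(a)=+2.253e-09  f'(a)=-1.538e+00  a ← 9.443106 − (+2.253e-09/-1.538e+00) = 9.443106
iter 5: u=1.255254  f(a)=+7.105e-15  f'(a)=-1.538e+00  a ← 9.443106 − (+7.105e-15/-1.538e+00) = 9.443106
converged: |Δa| < 1e-12 after 5 iterations
sag = a·(cosh(S/(2a)) − 1) = 9.443106·(cosh(1.255254) − 1) = 8.469211
T_max/T_min = cosh(S/(2a)) = 1.896867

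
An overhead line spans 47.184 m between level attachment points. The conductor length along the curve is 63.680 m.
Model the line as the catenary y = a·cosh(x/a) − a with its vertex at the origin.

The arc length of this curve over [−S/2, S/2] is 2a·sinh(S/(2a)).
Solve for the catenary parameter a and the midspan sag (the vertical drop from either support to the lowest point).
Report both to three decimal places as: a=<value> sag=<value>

seed: a₀ = √(S³/(24(L−S))) = √(47.184³/(24·16.496)) = 16.289104
iter 1: u=1.448330  f(a)=+1.819e+00  f'(a)=-2.483e+00  a ← 16.289104 − (+1.819e+00/-2.483e+00) = 17.021631
iter 2: u=1.386001  f(a)=+1.299e-01  f'(a)=-2.140e+00  a ← 17.021631 − (+1.299e-01/-2.140e+00) = 17.082329
iter 3: u=1.381076  f(a)=+7.751e-04  f'(a)=-2.115e+00  a ← 17.082329 − (+7.751e-04/-2.115e+00) = 17.082695
iter 4: u=1.381047  f(a)=+2.796e-08  f'(a)=-2.115e+00  a ← 17.082695 − (+2.796e-08/-2.115e+00) = 17.082695
iter 5: u=1.381047  f(a)=+7.105e-15  f'(a)=-2.115e+00  a ← 17.082695 − (+7.105e-15/-2.115e+00) = 17.082695
converged: |Δa| < 1e-12 after 5 iterations
sag = a·(cosh(S/(2a)) − 1) = 17.082695·(cosh(1.381047) − 1) = 19.050448
T_max/T_min = cosh(S/(2a)) = 2.115190

a=17.083 sag=19.050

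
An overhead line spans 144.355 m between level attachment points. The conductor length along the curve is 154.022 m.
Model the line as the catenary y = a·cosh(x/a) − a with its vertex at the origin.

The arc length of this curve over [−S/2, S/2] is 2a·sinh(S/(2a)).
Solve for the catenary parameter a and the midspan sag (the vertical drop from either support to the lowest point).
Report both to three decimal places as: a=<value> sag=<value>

seed: a₀ = √(S³/(24(L−S))) = √(144.355³/(24·9.667)) = 113.866577
iter 1: u=0.633878  f(a)=+1.961e-01  f'(a)=-1.767e-01  a ← 113.866577 − (+1.961e-01/-1.767e-01) = 114.976147
iter 2: u=0.627761  f(a)=+2.903e-03  f'(a)=-1.715e-01  a ← 114.976147 − (+2.903e-03/-1.715e-01) = 114.993072
iter 3: u=0.627668  f(a)=+6.575e-07  f'(a)=-1.714e-01  a ← 114.993072 − (+6.575e-07/-1.714e-01) = 114.993076
iter 4: u=0.627668  f(a)=+0.000e+00  f'(a)=-1.714e-01  a ← 114.993076 − (+0.000e+00/-1.714e-01) = 114.993076
converged: |Δa| < 1e-12 after 4 iterations
sag = a·(cosh(S/(2a)) − 1) = 114.993076·(cosh(0.627668) − 1) = 23.405268
T_max/T_min = cosh(S/(2a)) = 1.203536

a=114.993 sag=23.405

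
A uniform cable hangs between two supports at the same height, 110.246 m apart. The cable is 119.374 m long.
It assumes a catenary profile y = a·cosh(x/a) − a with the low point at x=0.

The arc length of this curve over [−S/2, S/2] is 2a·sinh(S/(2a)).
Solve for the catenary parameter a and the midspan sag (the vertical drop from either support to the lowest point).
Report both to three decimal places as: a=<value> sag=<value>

seed: a₀ = √(S³/(24(L−S))) = √(110.246³/(24·9.128)) = 78.207936
iter 1: u=0.704826  f(a)=+2.294e-01  f'(a)=-2.452e-01  a ← 78.207936 − (+2.294e-01/-2.452e-01) = 79.143499
iter 2: u=0.696494  f(a)=+4.182e-03  f'(a)=-2.364e-01  a ← 79.143499 − (+4.182e-03/-2.364e-01) = 79.161191
iter 3: u=0.696339  f(a)=+1.447e-06  f'(a)=-2.362e-01  a ← 79.161191 − (+1.447e-06/-2.362e-01) = 79.161197
iter 4: u=0.696339  f(a)=+1.847e-13  f'(a)=-2.362e-01  a ← 79.161197 − (+1.847e-13/-2.362e-01) = 79.161197
converged: |Δa| < 1e-12 after 4 iterations
sag = a·(cosh(S/(2a)) − 1) = 79.161197·(cosh(0.696339) − 1) = 19.980283
T_max/T_min = cosh(S/(2a)) = 1.252400

a=79.161 sag=19.980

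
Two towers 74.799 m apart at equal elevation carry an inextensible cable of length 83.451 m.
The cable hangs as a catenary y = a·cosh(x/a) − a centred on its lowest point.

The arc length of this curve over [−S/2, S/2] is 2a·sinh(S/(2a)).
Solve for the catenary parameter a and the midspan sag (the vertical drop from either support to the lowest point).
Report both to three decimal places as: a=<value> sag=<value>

a=45.652 sag=16.196

seed: a₀ = √(S³/(24(L−S))) = √(74.799³/(24·8.652)) = 44.893122
iter 1: u=0.833079  f(a)=+3.052e-01  f'(a)=-4.129e-01  a ← 44.893122 − (+3.052e-01/-4.129e-01) = 45.632438
iter 2: u=0.819581  f(a)=+7.704e-03  f'(a)=-3.923e-01  a ← 45.632438 − (+7.704e-03/-3.923e-01) = 45.652077
iter 3: u=0.819229  f(a)=+5.189e-06  f'(a)=-3.917e-01  a ← 45.652077 − (+5.189e-06/-3.917e-01) = 45.652090
iter 4: u=0.819229  f(a)=+2.359e-12  f'(a)=-3.917e-01  a ← 45.652090 − (+2.359e-12/-3.917e-01) = 45.652090
converged: |Δa| < 1e-12 after 4 iterations
sag = a·(cosh(S/(2a)) − 1) = 45.652090·(cosh(0.819229) − 1) = 16.195551
T_max/T_min = cosh(S/(2a)) = 1.354760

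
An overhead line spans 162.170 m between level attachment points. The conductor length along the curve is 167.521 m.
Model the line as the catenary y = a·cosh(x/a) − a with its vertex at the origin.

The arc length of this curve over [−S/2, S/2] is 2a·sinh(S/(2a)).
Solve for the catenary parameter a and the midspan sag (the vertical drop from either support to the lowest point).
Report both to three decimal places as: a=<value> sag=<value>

seed: a₀ = √(S³/(24(L−S))) = √(162.170³/(24·5.351)) = 182.235372
iter 1: u=0.444947  f(a)=+5.322e-02  f'(a)=-5.990e-02  a ← 182.235372 − (+5.322e-02/-5.990e-02) = 183.123883
iter 2: u=0.442788  f(a)=+3.917e-04  f'(a)=-5.902e-02  a ← 183.123883 − (+3.917e-04/-5.902e-02) = 183.130520
iter 3: u=0.442772  f(a)=+2.157e-08  f'(a)=-5.901e-02  a ← 183.130520 − (+2.157e-08/-5.901e-02) = 183.130521
iter 4: u=0.442772  f(a)=+0.000e+00  f'(a)=-5.901e-02  a ← 183.130521 − (+0.000e+00/-5.901e-02) = 183.130521
converged: |Δa| < 1e-12 after 4 iterations
sag = a·(cosh(S/(2a)) − 1) = 183.130521·(cosh(0.442772) − 1) = 18.246263
T_max/T_min = cosh(S/(2a)) = 1.099635

a=183.131 sag=18.246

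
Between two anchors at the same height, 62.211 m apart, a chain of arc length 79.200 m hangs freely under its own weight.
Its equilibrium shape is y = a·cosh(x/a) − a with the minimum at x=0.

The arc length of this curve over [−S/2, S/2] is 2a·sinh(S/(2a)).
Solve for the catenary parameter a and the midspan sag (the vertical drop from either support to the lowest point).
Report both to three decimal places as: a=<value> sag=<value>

a=25.239 sag=21.720

seed: a₀ = √(S³/(24(L−S))) = √(62.211³/(24·16.989)) = 24.300278
iter 1: u=1.280047  f(a)=+1.447e+00  f'(a)=-1.641e+00  a ← 24.300278 − (+1.447e+00/-1.641e+00) = 25.182199
iter 2: u=1.235218  f(a)=+8.253e-02  f'(a)=-1.459e+00  a ← 25.182199 − (+8.253e-02/-1.459e+00) = 25.238768
iter 3: u=1.232449  f(a)=+3.042e-04  f'(a)=-1.448e+00  a ← 25.238768 − (+3.042e-04/-1.448e+00) = 25.238978
iter 4: u=1.232439  f(a)=+4.166e-09  f'(a)=-1.448e+00  a ← 25.238978 − (+4.166e-09/-1.448e+00) = 25.238978
iter 5: u=1.232439  f(a)=+0.000e+00  f'(a)=-1.448e+00  a ← 25.238978 − (+0.000e+00/-1.448e+00) = 25.238978
converged: |Δa| < 1e-12 after 5 iterations
sag = a·(cosh(S/(2a)) − 1) = 25.238978·(cosh(1.232439) − 1) = 21.720217
T_max/T_min = cosh(S/(2a)) = 1.860582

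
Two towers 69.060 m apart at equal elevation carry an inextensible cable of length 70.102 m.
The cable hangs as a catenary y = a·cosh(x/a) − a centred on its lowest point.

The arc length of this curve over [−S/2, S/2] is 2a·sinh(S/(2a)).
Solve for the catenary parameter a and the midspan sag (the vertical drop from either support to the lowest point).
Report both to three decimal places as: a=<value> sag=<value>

a=115.021 sag=5.222

seed: a₀ = √(S³/(24(L−S))) = √(69.060³/(24·1.042)) = 114.762600
iter 1: u=0.300882  f(a)=+4.727e-03  f'(a)=-1.832e-02  a ← 114.762600 − (+4.727e-03/-1.832e-02) = 115.020555
iter 2: u=0.300207  f(a)=+1.598e-05  f'(a)=-1.820e-02  a ← 115.020555 − (+1.598e-05/-1.820e-02) = 115.021433
iter 3: u=0.300205  f(a)=+1.842e-10  f'(a)=-1.820e-02  a ← 115.021433 − (+1.842e-10/-1.820e-02) = 115.021433
iter 4: u=0.300205  f(a)=+0.000e+00  f'(a)=-1.820e-02  a ← 115.021433 − (+0.000e+00/-1.820e-02) = 115.021433
converged: |Δa| < 1e-12 after 4 iterations
sag = a·(cosh(S/(2a)) − 1) = 115.021433·(cosh(0.300205) − 1) = 5.222081
T_max/T_min = cosh(S/(2a)) = 1.045401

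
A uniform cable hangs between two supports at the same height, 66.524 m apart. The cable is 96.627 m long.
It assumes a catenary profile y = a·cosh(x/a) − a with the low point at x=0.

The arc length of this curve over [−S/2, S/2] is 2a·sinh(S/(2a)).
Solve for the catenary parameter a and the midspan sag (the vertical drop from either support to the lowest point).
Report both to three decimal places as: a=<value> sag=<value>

seed: a₀ = √(S³/(24(L−S))) = √(66.524³/(24·30.103)) = 20.186314
iter 1: u=1.647750  f(a)=+4.361e+00  f'(a)=-3.875e+00  a ← 20.186314 − (+4.361e+00/-3.875e+00) = 21.311764
iter 2: u=1.560734  f(a)=+3.913e-01  f'(a)=-3.208e+00  a ← 21.311764 − (+3.913e-01/-3.208e+00) = 21.433732
iter 3: u=1.551853  f(a)=+3.836e-03  f'(a)=-3.145e+00  a ← 21.433732 − (+3.836e-03/-3.145e+00) = 21.434952
iter 4: u=1.551765  f(a)=+3.766e-07  f'(a)=-3.145e+00  a ← 21.434952 − (+3.766e-07/-3.145e+00) = 21.434952
iter 5: u=1.551765  f(a)=+0.000e+00  f'(a)=-3.145e+00  a ← 21.434952 − (+0.000e+00/-3.145e+00) = 21.434952
converged: |Δa| < 1e-12 after 5 iterations
sag = a·(cosh(S/(2a)) − 1) = 21.434952·(cosh(1.551765) − 1) = 31.420052
T_max/T_min = cosh(S/(2a)) = 2.465833

a=21.435 sag=31.420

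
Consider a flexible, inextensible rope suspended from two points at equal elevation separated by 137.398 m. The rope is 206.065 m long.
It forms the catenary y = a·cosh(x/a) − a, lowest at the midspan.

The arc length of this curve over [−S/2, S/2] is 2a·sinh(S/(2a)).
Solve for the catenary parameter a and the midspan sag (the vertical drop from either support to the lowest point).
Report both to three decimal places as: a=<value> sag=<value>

seed: a₀ = √(S³/(24(L−S))) = √(137.398³/(24·68.667)) = 39.672627
iter 1: u=1.731647  f(a)=+1.106e+01  f'(a)=-4.617e+00  a ← 39.672627 − (+1.106e+01/-4.617e+00) = 42.068368
iter 2: u=1.633032  f(a)=+1.081e+00  f'(a)=-3.755e+00  a ← 42.068368 − (+1.081e+00/-3.755e+00) = 42.356310
iter 3: u=1.621931  f(a)=+1.280e-02  f'(a)=-3.667e+00  a ← 42.356310 − (+1.280e-02/-3.667e+00) = 42.359801
iter 4: u=1.621797  f(a)=+1.841e-06  f'(a)=-3.666e+00  a ← 42.359801 − (+1.841e-06/-3.666e+00) = 42.359801
iter 5: u=1.621797  f(a)=+0.000e+00  f'(a)=-3.666e+00  a ← 42.359801 − (+0.000e+00/-3.666e+00) = 42.359801
converged: |Δa| < 1e-12 after 5 iterations
sag = a·(cosh(S/(2a)) − 1) = 42.359801·(cosh(1.621797) − 1) = 69.040597
T_max/T_min = cosh(S/(2a)) = 2.629861

a=42.360 sag=69.041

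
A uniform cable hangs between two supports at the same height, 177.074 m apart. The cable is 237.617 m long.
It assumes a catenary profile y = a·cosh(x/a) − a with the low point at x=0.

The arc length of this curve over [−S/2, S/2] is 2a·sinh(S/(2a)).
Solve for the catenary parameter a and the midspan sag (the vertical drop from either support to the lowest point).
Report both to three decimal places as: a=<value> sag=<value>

a=64.765 sag=70.549

seed: a₀ = √(S³/(24(L−S))) = √(177.074³/(24·60.543)) = 61.815104
iter 1: u=1.432287  f(a)=+6.522e+00  f'(a)=-2.391e+00  a ← 61.815104 − (+6.522e+00/-2.391e+00) = 64.542591
iter 2: u=1.371761  f(a)=+4.565e-01  f'(a)=-2.067e+00  a ← 64.542591 − (+4.565e-01/-2.067e+00) = 64.763425
iter 3: u=1.367083  f(a)=+2.609e-03  f'(a)=-2.044e+00  a ← 64.763425 − (+2.609e-03/-2.044e+00) = 64.764702
iter 4: u=1.367056  f(a)=+8.626e-08  f'(a)=-2.044e+00  a ← 64.764702 − (+8.626e-08/-2.044e+00) = 64.764702
iter 5: u=1.367056  f(a)=+2.842e-14  f'(a)=-2.044e+00  a ← 64.764702 − (+2.842e-14/-2.044e+00) = 64.764702
converged: |Δa| < 1e-12 after 5 iterations
sag = a·(cosh(S/(2a)) − 1) = 64.764702·(cosh(1.367056) − 1) = 70.549474
T_max/T_min = cosh(S/(2a)) = 2.089320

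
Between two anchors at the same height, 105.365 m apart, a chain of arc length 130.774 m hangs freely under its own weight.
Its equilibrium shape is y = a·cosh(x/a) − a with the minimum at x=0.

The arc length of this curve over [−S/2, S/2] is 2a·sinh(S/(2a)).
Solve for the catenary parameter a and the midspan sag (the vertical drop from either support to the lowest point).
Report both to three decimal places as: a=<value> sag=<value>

seed: a₀ = √(S³/(24(L−S))) = √(105.365³/(24·25.409)) = 43.797079
iter 1: u=1.202877  f(a)=+1.903e+00  f'(a)=-1.337e+00  a ← 43.797079 − (+1.903e+00/-1.337e+00) = 45.220191
iter 2: u=1.165022  f(a)=+9.668e-02  f'(a)=-1.204e+00  a ← 45.220191 − (+9.668e-02/-1.204e+00) = 45.300467
iter 3: u=1.162957  f(a)=+2.792e-04  f'(a)=-1.197e+00  a ← 45.300467 − (+2.792e-04/-1.197e+00) = 45.300700
iter 4: u=1.162951  f(a)=+2.342e-09  f'(a)=-1.197e+00  a ← 45.300700 − (+2.342e-09/-1.197e+00) = 45.300700
iter 5: u=1.162951  f(a)=+2.842e-14  f'(a)=-1.197e+00  a ← 45.300700 − (+2.842e-14/-1.197e+00) = 45.300700
converged: |Δa| < 1e-12 after 5 iterations
sag = a·(cosh(S/(2a)) − 1) = 45.300700·(cosh(1.162951) − 1) = 34.245596
T_max/T_min = cosh(S/(2a)) = 1.755962

a=45.301 sag=34.246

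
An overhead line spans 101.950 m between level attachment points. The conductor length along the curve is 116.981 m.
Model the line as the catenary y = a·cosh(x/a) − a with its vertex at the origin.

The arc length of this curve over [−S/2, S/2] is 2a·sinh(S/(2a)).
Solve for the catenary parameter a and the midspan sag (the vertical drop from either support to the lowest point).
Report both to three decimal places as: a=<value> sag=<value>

a=55.358 sag=25.176

seed: a₀ = √(S³/(24(L−S))) = √(101.950³/(24·15.031)) = 54.197754
iter 1: u=0.940537  f(a)=+6.790e-01  f'(a)=-6.053e-01  a ← 54.197754 − (+6.790e-01/-6.053e-01) = 55.319491
iter 2: u=0.921465  f(a)=+2.165e-02  f'(a)=-5.673e-01  a ← 55.319491 − (+2.165e-02/-5.673e-01) = 55.357662
iter 3: u=0.920830  f(a)=+2.363e-05  f'(a)=-5.660e-01  a ← 55.357662 − (+2.363e-05/-5.660e-01) = 55.357704
iter 4: u=0.920829  f(a)=+2.817e-11  f'(a)=-5.660e-01  a ← 55.357704 − (+2.817e-11/-5.660e-01) = 55.357704
converged: |Δa| < 1e-12 after 4 iterations
sag = a·(cosh(S/(2a)) − 1) = 55.357704·(cosh(0.920829) − 1) = 25.175606
T_max/T_min = cosh(S/(2a)) = 1.454781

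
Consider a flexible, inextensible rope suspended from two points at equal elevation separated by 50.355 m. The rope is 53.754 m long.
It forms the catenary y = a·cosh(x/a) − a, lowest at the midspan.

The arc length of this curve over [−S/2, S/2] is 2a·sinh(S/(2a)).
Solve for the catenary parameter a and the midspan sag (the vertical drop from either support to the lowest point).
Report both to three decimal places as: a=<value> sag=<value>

a=39.957 sag=8.198

seed: a₀ = √(S³/(24(L−S))) = √(50.355³/(24·3.399)) = 39.562406
iter 1: u=0.636400  f(a)=+6.950e-02  f'(a)=-1.789e-01  a ← 39.562406 − (+6.950e-02/-1.789e-01) = 39.950901
iter 2: u=0.630211  f(a)=+1.037e-03  f'(a)=-1.736e-01  a ← 39.950901 − (+1.037e-03/-1.736e-01) = 39.956875
iter 3: u=0.630117  f(a)=+2.386e-07  f'(a)=-1.735e-01  a ← 39.956875 − (+2.386e-07/-1.735e-01) = 39.956876
iter 4: u=0.630117  f(a)=+1.421e-14  f'(a)=-1.735e-01  a ← 39.956876 − (+1.421e-14/-1.735e-01) = 39.956876
converged: |Δa| < 1e-12 after 4 iterations
sag = a·(cosh(S/(2a)) − 1) = 39.956876·(cosh(0.630117) − 1) = 8.198342
T_max/T_min = cosh(S/(2a)) = 1.205180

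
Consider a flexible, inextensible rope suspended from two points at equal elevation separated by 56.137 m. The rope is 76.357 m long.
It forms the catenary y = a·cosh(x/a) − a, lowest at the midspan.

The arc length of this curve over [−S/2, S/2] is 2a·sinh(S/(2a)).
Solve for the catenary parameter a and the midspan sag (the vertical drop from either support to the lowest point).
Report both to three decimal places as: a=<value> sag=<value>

a=20.050 sag=23.073

seed: a₀ = √(S³/(24(L−S))) = √(56.137³/(24·20.220)) = 19.093151
iter 1: u=1.470082  f(a)=+2.301e+00  f'(a)=-2.613e+00  a ← 19.093151 − (+2.301e+00/-2.613e+00) = 19.973815
iter 2: u=1.405265  f(a)=+1.688e-01  f'(a)=-2.242e+00  a ← 19.973815 − (+1.688e-01/-2.242e+00) = 20.049083
iter 3: u=1.399989  f(a)=+1.067e-03  f'(a)=-2.214e+00  a ← 20.049083 − (+1.067e-03/-2.214e+00) = 20.049565
iter 4: u=1.399956  f(a)=+4.323e-08  f'(a)=-2.214e+00  a ← 20.049565 − (+4.323e-08/-2.214e+00) = 20.049565
iter 5: u=1.399956  f(a)=+1.421e-14  f'(a)=-2.214e+00  a ← 20.049565 − (+1.421e-14/-2.214e+00) = 20.049565
converged: |Δa| < 1e-12 after 5 iterations
sag = a·(cosh(S/(2a)) − 1) = 20.049565·(cosh(1.399956) − 1) = 23.073316
T_max/T_min = cosh(S/(2a)) = 2.150814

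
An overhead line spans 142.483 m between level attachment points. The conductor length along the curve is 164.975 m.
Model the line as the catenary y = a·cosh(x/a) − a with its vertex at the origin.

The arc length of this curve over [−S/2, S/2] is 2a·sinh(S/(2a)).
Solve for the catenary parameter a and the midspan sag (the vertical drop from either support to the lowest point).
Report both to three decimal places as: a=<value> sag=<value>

seed: a₀ = √(S³/(24(L−S))) = √(142.483³/(24·22.492)) = 73.202332
iter 1: u=0.973214  f(a)=+1.089e+00  f'(a)=-6.747e-01  a ← 73.202332 − (+1.089e+00/-6.747e-01) = 74.817065
iter 2: u=0.952209  f(a)=+3.709e-02  f'(a)=-6.295e-01  a ← 74.817065 − (+3.709e-02/-6.295e-01) = 74.875990
iter 3: u=0.951460  f(a)=+4.635e-05  f'(a)=-6.279e-01  a ← 74.875990 − (+4.635e-05/-6.279e-01) = 74.876064
iter 4: u=0.951459  f(a)=+7.259e-11  f'(a)=-6.279e-01  a ← 74.876064 − (+7.259e-11/-6.279e-01) = 74.876064
iter 5: u=0.951459  f(a)=-2.842e-14  f'(a)=-6.279e-01  a ← 74.876064 − (-2.842e-14/-6.279e-01) = 74.876064
converged: |Δa| < 1e-12 after 5 iterations
sag = a·(cosh(S/(2a)) − 1) = 74.876064·(cosh(0.951459) − 1) = 36.526865
T_max/T_min = cosh(S/(2a)) = 1.487831

a=74.876 sag=36.527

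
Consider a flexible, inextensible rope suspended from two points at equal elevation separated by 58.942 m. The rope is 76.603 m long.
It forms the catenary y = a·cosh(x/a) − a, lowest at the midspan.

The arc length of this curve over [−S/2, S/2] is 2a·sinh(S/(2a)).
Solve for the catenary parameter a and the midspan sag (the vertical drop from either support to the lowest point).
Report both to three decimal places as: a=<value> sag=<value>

seed: a₀ = √(S³/(24(L−S))) = √(58.942³/(24·17.661)) = 21.979815
iter 1: u=1.340821  f(a)=+1.657e+00  f'(a)=-1.915e+00  a ← 21.979815 − (+1.657e+00/-1.915e+00) = 22.845158
iter 2: u=1.290033  f(a)=+1.029e-01  f'(a)=-1.684e+00  a ← 22.845158 − (+1.029e-01/-1.684e+00) = 22.906259
iter 3: u=1.286592  f(a)=+4.547e-04  f'(a)=-1.669e+00  a ← 22.906259 − (+4.547e-04/-1.669e+00) = 22.906531
iter 4: u=1.286576  f(a)=+8.968e-09  f'(a)=-1.669e+00  a ← 22.906531 − (+8.968e-09/-1.669e+00) = 22.906531
iter 5: u=1.286576  f(a)=-2.842e-14  f'(a)=-1.669e+00  a ← 22.906531 − (-2.842e-14/-1.669e+00) = 22.906531
converged: |Δa| < 1e-12 after 5 iterations
sag = a·(cosh(S/(2a)) − 1) = 22.906531·(cosh(1.286576) − 1) = 21.722093
T_max/T_min = cosh(S/(2a)) = 1.948293

a=22.907 sag=21.722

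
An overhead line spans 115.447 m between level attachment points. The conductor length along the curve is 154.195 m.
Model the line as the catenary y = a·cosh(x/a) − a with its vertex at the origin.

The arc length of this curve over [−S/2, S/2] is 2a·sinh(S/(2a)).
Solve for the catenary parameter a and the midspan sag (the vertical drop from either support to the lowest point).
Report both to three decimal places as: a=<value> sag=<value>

a=42.584 sag=45.492

seed: a₀ = √(S³/(24(L−S))) = √(115.447³/(24·38.748)) = 40.676513
iter 1: u=1.419087  f(a)=+4.094e+00  f'(a)=-2.317e+00  a ← 40.676513 − (+4.094e+00/-2.317e+00) = 42.443057
iter 2: u=1.360022  f(a)=+2.818e-01  f'(a)=-2.008e+00  a ← 42.443057 − (+2.818e-01/-2.008e+00) = 42.583364
iter 3: u=1.355541  f(a)=+1.553e-03  f'(a)=-1.986e+00  a ← 42.583364 − (+1.553e-03/-1.986e+00) = 42.584146
iter 4: u=1.355516  f(a)=+4.778e-08  f'(a)=-1.986e+00  a ← 42.584146 − (+4.778e-08/-1.986e+00) = 42.584146
iter 5: u=1.355516  f(a)=+0.000e+00  f'(a)=-1.986e+00  a ← 42.584146 − (+0.000e+00/-1.986e+00) = 42.584146
converged: |Δa| < 1e-12 after 5 iterations
sag = a·(cosh(S/(2a)) − 1) = 42.584146·(cosh(1.355516) − 1) = 45.492151
T_max/T_min = cosh(S/(2a)) = 2.068288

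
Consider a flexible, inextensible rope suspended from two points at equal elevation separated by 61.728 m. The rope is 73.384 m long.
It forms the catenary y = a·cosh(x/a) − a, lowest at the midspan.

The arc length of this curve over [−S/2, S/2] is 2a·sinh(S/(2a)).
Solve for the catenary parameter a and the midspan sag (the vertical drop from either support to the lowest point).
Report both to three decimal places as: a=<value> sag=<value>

a=29.784 sag=17.475

seed: a₀ = √(S³/(24(L−S))) = √(61.728³/(24·11.656)) = 28.996322
iter 1: u=1.064411  f(a)=+6.784e-01  f'(a)=-8.988e-01  a ← 28.996322 − (+6.784e-01/-8.988e-01) = 29.751083
iter 2: u=1.037408  f(a)=+2.739e-02  f'(a)=-8.276e-01  a ← 29.751083 − (+2.739e-02/-8.276e-01) = 29.784180
iter 3: u=1.036255  f(a)=+4.881e-05  f'(a)=-8.246e-01  a ← 29.784180 − (+4.881e-05/-8.246e-01) = 29.784240
iter 4: u=1.036253  f(a)=+1.556e-10  f'(a)=-8.246e-01  a ← 29.784240 − (+1.556e-10/-8.246e-01) = 29.784240
iter 5: u=1.036253  f(a)=+0.000e+00  f'(a)=-8.246e-01  a ← 29.784240 − (+0.000e+00/-8.246e-01) = 29.784240
converged: |Δa| < 1e-12 after 5 iterations
sag = a·(cosh(S/(2a)) − 1) = 29.784240·(cosh(1.036253) − 1) = 17.474662
T_max/T_min = cosh(S/(2a)) = 1.586708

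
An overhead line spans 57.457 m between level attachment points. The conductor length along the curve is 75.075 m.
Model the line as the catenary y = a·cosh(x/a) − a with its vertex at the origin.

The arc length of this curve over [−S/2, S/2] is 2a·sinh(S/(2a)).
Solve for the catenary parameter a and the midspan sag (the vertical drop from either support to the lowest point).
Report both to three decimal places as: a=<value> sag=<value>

seed: a₀ = √(S³/(24(L−S))) = √(57.457³/(24·17.618)) = 21.180221
iter 1: u=1.356383  f(a)=+1.693e+00  f'(a)=-1.991e+00  a ← 21.180221 − (+1.693e+00/-1.991e+00) = 22.031007
iter 2: u=1.304003  f(a)=+1.074e-01  f'(a)=-1.745e+00  a ← 22.031007 − (+1.074e-01/-1.745e+00) = 22.092533
iter 3: u=1.300371  f(a)=+4.964e-04  f'(a)=-1.729e+00  a ← 22.092533 − (+4.964e-04/-1.729e+00) = 22.092820
iter 4: u=1.300355  f(a)=+1.072e-08  f'(a)=-1.729e+00  a ← 22.092820 − (+1.072e-08/-1.729e+00) = 22.092820
iter 5: u=1.300355  f(a)=-2.842e-14  f'(a)=-1.729e+00  a ← 22.092820 − (-2.842e-14/-1.729e+00) = 22.092820
converged: |Δa| < 1e-12 after 5 iterations
sag = a·(cosh(S/(2a)) − 1) = 22.092820·(cosh(1.300355) − 1) = 21.463541
T_max/T_min = cosh(S/(2a)) = 1.971517

a=22.093 sag=21.464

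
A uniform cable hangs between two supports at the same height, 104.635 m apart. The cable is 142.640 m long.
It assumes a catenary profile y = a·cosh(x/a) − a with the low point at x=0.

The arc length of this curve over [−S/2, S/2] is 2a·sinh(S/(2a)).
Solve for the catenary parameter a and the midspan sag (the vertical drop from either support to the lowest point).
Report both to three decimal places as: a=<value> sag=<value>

a=37.229 sag=43.223

seed: a₀ = √(S³/(24(L−S))) = √(104.635³/(24·38.005)) = 35.439654
iter 1: u=1.476242  f(a)=+4.363e+00  f'(a)=-2.650e+00  a ← 35.439654 − (+4.363e+00/-2.650e+00) = 37.085919
iter 2: u=1.410711  f(a)=+3.224e-01  f'(a)=-2.272e+00  a ← 37.085919 − (+3.224e-01/-2.272e+00) = 37.227850
iter 3: u=1.405332  f(a)=+2.071e-03  f'(a)=-2.242e+00  a ← 37.227850 − (+2.071e-03/-2.242e+00) = 37.228773
iter 4: u=1.405297  f(a)=+8.672e-08  f'(a)=-2.242e+00  a ← 37.228773 − (+8.672e-08/-2.242e+00) = 37.228773
iter 5: u=1.405297  f(a)=+0.000e+00  f'(a)=-2.242e+00  a ← 37.228773 − (+0.000e+00/-2.242e+00) = 37.228773
converged: |Δa| < 1e-12 after 5 iterations
sag = a·(cosh(S/(2a)) − 1) = 37.228773·(cosh(1.405297) − 1) = 43.223224
T_max/T_min = cosh(S/(2a)) = 2.161017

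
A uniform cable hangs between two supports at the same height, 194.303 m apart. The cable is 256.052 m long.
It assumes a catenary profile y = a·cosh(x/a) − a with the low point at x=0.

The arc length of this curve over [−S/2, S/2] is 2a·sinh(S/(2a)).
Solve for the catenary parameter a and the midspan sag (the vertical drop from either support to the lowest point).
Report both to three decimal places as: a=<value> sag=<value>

seed: a₀ = √(S³/(24(L−S))) = √(194.303³/(24·61.749)) = 70.355600
iter 1: u=1.380864  f(a)=+6.162e+00  f'(a)=-2.114e+00  a ← 70.355600 − (+6.162e+00/-2.114e+00) = 73.270721
iter 2: u=1.325925  f(a)=+4.036e-01  f'(a)=-1.845e+00  a ← 73.270721 − (+4.036e-01/-1.845e+00) = 73.489500
iter 3: u=1.321978  f(a)=+2.001e-03  f'(a)=-1.827e+00  a ← 73.489500 − (+2.001e-03/-1.827e+00) = 73.490595
iter 4: u=1.321958  f(a)=+4.970e-08  f'(a)=-1.827e+00  a ← 73.490595 − (+4.970e-08/-1.827e+00) = 73.490595
iter 5: u=1.321958  f(a)=+5.684e-14  f'(a)=-1.827e+00  a ← 73.490595 − (+5.684e-14/-1.827e+00) = 73.490595
converged: |Δa| < 1e-12 after 5 iterations
sag = a·(cosh(S/(2a)) − 1) = 73.490595·(cosh(1.321958) − 1) = 74.128930
T_max/T_min = cosh(S/(2a)) = 2.008686

a=73.491 sag=74.129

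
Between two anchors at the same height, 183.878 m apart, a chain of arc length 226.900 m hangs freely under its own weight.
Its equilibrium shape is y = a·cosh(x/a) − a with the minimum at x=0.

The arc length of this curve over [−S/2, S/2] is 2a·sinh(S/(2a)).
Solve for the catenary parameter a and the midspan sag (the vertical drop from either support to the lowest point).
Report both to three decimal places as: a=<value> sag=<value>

a=80.185 sag=58.741

seed: a₀ = √(S³/(24(L−S))) = √(183.878³/(24·43.022)) = 77.596787
iter 1: u=1.184830  f(a)=+3.123e+00  f'(a)=-1.273e+00  a ← 77.596787 − (+3.123e+00/-1.273e+00) = 80.050698
iter 2: u=1.148510  f(a)=+1.542e-01  f'(a)=-1.150e+00  a ← 80.050698 − (+1.542e-01/-1.150e+00) = 80.184870
iter 3: u=1.146588  f(a)=+4.197e-04  f'(a)=-1.143e+00  a ← 80.184870 − (+4.197e-04/-1.143e+00) = 80.185237
iter 4: u=1.146583  f(a)=+3.125e-09  f'(a)=-1.143e+00  a ← 80.185237 − (+3.125e-09/-1.143e+00) = 80.185237
iter 5: u=1.146583  f(a)=-5.684e-14  f'(a)=-1.143e+00  a ← 80.185237 − (-5.684e-14/-1.143e+00) = 80.185237
converged: |Δa| < 1e-12 after 5 iterations
sag = a·(cosh(S/(2a)) − 1) = 80.185237·(cosh(1.146583) − 1) = 58.741272
T_max/T_min = cosh(S/(2a)) = 1.732570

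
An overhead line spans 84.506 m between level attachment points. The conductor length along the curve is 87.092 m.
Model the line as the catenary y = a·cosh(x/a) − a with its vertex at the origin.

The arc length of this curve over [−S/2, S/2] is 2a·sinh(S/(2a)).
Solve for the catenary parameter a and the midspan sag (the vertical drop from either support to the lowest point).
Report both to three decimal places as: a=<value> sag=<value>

seed: a₀ = √(S³/(24(L−S))) = √(84.506³/(24·2.586)) = 98.607838
iter 1: u=0.428495  f(a)=+2.384e-02  f'(a)=-5.342e-02  a ← 98.607838 − (+2.384e-02/-5.342e-02) = 99.054203
iter 2: u=0.426564  f(a)=+1.629e-04  f'(a)=-5.269e-02  a ← 99.054203 − (+1.629e-04/-5.269e-02) = 99.057294
iter 3: u=0.426551  f(a)=+7.716e-09  f'(a)=-5.269e-02  a ← 99.057294 − (+7.716e-09/-5.269e-02) = 99.057294
iter 4: u=0.426551  f(a)=+0.000e+00  f'(a)=-5.269e-02  a ← 99.057294 − (+0.000e+00/-5.269e-02) = 99.057294
converged: |Δa| < 1e-12 after 4 iterations
sag = a·(cosh(S/(2a)) − 1) = 99.057294·(cosh(0.426551) − 1) = 9.148998
T_max/T_min = cosh(S/(2a)) = 1.092361

a=99.057 sag=9.149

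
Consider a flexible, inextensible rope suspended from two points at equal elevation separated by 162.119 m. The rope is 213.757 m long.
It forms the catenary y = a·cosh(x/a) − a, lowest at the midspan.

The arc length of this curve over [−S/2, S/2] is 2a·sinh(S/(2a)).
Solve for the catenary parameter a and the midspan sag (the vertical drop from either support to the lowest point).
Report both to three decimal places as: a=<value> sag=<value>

a=61.254 sag=61.933

seed: a₀ = √(S³/(24(L−S))) = √(162.119³/(24·51.638)) = 58.635488
iter 1: u=1.382431  f(a)=+5.165e+00  f'(a)=-2.122e+00  a ← 58.635488 − (+5.165e+00/-2.122e+00) = 61.069765
iter 2: u=1.327326  f(a)=+3.391e-01  f'(a)=-1.852e+00  a ← 61.069765 − (+3.391e-01/-1.852e+00) = 61.252887
iter 3: u=1.323358  f(a)=+1.688e-03  f'(a)=-1.833e+00  a ← 61.252887 − (+1.688e-03/-1.833e+00) = 61.253808
iter 4: u=1.323338  f(a)=+4.231e-08  f'(a)=-1.833e+00  a ← 61.253808 − (+4.231e-08/-1.833e+00) = 61.253808
iter 5: u=1.323338  f(a)=+0.000e+00  f'(a)=-1.833e+00  a ← 61.253808 − (+0.000e+00/-1.833e+00) = 61.253808
converged: |Δa| < 1e-12 after 5 iterations
sag = a·(cosh(S/(2a)) − 1) = 61.253808·(cosh(1.323338) − 1) = 61.933215
T_max/T_min = cosh(S/(2a)) = 2.011092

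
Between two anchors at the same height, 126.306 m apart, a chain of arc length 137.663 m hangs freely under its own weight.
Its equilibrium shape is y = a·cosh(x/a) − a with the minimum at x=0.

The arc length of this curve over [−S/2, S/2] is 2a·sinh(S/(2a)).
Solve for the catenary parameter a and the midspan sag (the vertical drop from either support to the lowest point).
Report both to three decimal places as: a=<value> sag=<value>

a=87.117 sag=23.911

seed: a₀ = √(S³/(24(L−S))) = √(126.306³/(24·11.357)) = 85.980217
iter 1: u=0.734506  f(a)=+3.103e-01  f'(a)=-2.787e-01  a ← 85.980217 − (+3.103e-01/-2.787e-01) = 87.093644
iter 2: u=0.725116  f(a)=+6.131e-03  f'(a)=-2.678e-01  a ← 87.093644 − (+6.131e-03/-2.678e-01) = 87.116538
iter 3: u=0.724926  f(a)=+2.500e-06  f'(a)=-2.676e-01  a ← 87.116538 − (+2.500e-06/-2.676e-01) = 87.116547
iter 4: u=0.724925  f(a)=+4.263e-13  f'(a)=-2.676e-01  a ← 87.116547 − (+4.263e-13/-2.676e-01) = 87.116547
converged: |Δa| < 1e-12 after 4 iterations
sag = a·(cosh(S/(2a)) − 1) = 87.116547·(cosh(0.724925) − 1) = 23.910784
T_max/T_min = cosh(S/(2a)) = 1.274469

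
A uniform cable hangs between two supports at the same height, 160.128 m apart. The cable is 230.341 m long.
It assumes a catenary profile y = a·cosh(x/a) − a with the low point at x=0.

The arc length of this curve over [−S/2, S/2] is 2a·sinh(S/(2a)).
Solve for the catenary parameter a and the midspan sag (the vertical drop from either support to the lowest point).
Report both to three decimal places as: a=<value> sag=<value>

seed: a₀ = √(S³/(24(L−S))) = √(160.128³/(24·70.213)) = 49.361294
iter 1: u=1.622000  f(a)=+9.836e+00  f'(a)=-3.667e+00  a ← 49.361294 − (+9.836e+00/-3.667e+00) = 52.043560
iter 2: u=1.538404  f(a)=+8.587e-01  f'(a)=-3.052e+00  a ← 52.043560 − (+8.587e-01/-3.052e+00) = 52.324861
iter 3: u=1.530133  f(a)=+7.926e-03  f'(a)=-2.996e+00  a ← 52.324861 − (+7.926e-03/-2.996e+00) = 52.327506
iter 4: u=1.530056  f(a)=+6.891e-07  f'(a)=-2.996e+00  a ← 52.327506 − (+6.891e-07/-2.996e+00) = 52.327506
iter 5: u=1.530056  f(a)=+2.842e-14  f'(a)=-2.996e+00  a ← 52.327506 − (+2.842e-14/-2.996e+00) = 52.327506
converged: |Δa| < 1e-12 after 5 iterations
sag = a·(cosh(S/(2a)) − 1) = 52.327506·(cosh(1.530056) − 1) = 74.173134
T_max/T_min = cosh(S/(2a)) = 2.417479

a=52.328 sag=74.173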